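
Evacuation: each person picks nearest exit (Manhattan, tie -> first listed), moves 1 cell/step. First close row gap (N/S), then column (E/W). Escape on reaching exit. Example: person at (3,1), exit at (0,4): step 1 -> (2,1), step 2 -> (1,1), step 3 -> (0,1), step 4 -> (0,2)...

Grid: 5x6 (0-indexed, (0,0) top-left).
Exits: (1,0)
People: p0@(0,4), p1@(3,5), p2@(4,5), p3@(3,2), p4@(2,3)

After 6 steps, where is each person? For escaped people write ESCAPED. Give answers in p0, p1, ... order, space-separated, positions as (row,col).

Step 1: p0:(0,4)->(1,4) | p1:(3,5)->(2,5) | p2:(4,5)->(3,5) | p3:(3,2)->(2,2) | p4:(2,3)->(1,3)
Step 2: p0:(1,4)->(1,3) | p1:(2,5)->(1,5) | p2:(3,5)->(2,5) | p3:(2,2)->(1,2) | p4:(1,3)->(1,2)
Step 3: p0:(1,3)->(1,2) | p1:(1,5)->(1,4) | p2:(2,5)->(1,5) | p3:(1,2)->(1,1) | p4:(1,2)->(1,1)
Step 4: p0:(1,2)->(1,1) | p1:(1,4)->(1,3) | p2:(1,5)->(1,4) | p3:(1,1)->(1,0)->EXIT | p4:(1,1)->(1,0)->EXIT
Step 5: p0:(1,1)->(1,0)->EXIT | p1:(1,3)->(1,2) | p2:(1,4)->(1,3) | p3:escaped | p4:escaped
Step 6: p0:escaped | p1:(1,2)->(1,1) | p2:(1,3)->(1,2) | p3:escaped | p4:escaped

ESCAPED (1,1) (1,2) ESCAPED ESCAPED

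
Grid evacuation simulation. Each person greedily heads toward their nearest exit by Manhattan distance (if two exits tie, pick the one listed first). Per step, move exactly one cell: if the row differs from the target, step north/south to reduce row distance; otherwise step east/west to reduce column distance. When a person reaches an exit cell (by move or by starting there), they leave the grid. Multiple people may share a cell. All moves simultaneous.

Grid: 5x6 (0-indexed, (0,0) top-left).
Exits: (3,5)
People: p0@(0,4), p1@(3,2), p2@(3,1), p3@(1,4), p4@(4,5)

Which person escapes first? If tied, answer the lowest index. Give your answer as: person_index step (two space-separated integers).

Step 1: p0:(0,4)->(1,4) | p1:(3,2)->(3,3) | p2:(3,1)->(3,2) | p3:(1,4)->(2,4) | p4:(4,5)->(3,5)->EXIT
Step 2: p0:(1,4)->(2,4) | p1:(3,3)->(3,4) | p2:(3,2)->(3,3) | p3:(2,4)->(3,4) | p4:escaped
Step 3: p0:(2,4)->(3,4) | p1:(3,4)->(3,5)->EXIT | p2:(3,3)->(3,4) | p3:(3,4)->(3,5)->EXIT | p4:escaped
Step 4: p0:(3,4)->(3,5)->EXIT | p1:escaped | p2:(3,4)->(3,5)->EXIT | p3:escaped | p4:escaped
Exit steps: [4, 3, 4, 3, 1]
First to escape: p4 at step 1

Answer: 4 1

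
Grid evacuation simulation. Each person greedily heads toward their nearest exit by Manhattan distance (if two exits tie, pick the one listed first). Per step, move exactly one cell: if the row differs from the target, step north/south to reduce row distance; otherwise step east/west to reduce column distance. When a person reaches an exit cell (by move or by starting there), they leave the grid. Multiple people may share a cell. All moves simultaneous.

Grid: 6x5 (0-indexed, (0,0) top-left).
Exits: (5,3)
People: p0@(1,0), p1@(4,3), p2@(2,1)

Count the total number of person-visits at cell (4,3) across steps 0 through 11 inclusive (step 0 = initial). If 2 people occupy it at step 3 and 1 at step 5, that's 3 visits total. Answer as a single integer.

Step 0: p0@(1,0) p1@(4,3) p2@(2,1) -> at (4,3): 1 [p1], cum=1
Step 1: p0@(2,0) p1@ESC p2@(3,1) -> at (4,3): 0 [-], cum=1
Step 2: p0@(3,0) p1@ESC p2@(4,1) -> at (4,3): 0 [-], cum=1
Step 3: p0@(4,0) p1@ESC p2@(5,1) -> at (4,3): 0 [-], cum=1
Step 4: p0@(5,0) p1@ESC p2@(5,2) -> at (4,3): 0 [-], cum=1
Step 5: p0@(5,1) p1@ESC p2@ESC -> at (4,3): 0 [-], cum=1
Step 6: p0@(5,2) p1@ESC p2@ESC -> at (4,3): 0 [-], cum=1
Step 7: p0@ESC p1@ESC p2@ESC -> at (4,3): 0 [-], cum=1
Total visits = 1

Answer: 1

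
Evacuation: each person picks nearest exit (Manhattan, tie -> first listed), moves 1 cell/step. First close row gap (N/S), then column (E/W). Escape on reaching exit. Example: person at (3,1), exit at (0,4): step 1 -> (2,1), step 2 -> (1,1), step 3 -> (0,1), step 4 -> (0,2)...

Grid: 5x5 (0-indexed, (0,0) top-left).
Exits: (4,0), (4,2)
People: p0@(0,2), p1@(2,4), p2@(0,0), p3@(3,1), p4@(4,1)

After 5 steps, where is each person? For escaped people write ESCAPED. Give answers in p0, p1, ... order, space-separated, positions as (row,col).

Step 1: p0:(0,2)->(1,2) | p1:(2,4)->(3,4) | p2:(0,0)->(1,0) | p3:(3,1)->(4,1) | p4:(4,1)->(4,0)->EXIT
Step 2: p0:(1,2)->(2,2) | p1:(3,4)->(4,4) | p2:(1,0)->(2,0) | p3:(4,1)->(4,0)->EXIT | p4:escaped
Step 3: p0:(2,2)->(3,2) | p1:(4,4)->(4,3) | p2:(2,0)->(3,0) | p3:escaped | p4:escaped
Step 4: p0:(3,2)->(4,2)->EXIT | p1:(4,3)->(4,2)->EXIT | p2:(3,0)->(4,0)->EXIT | p3:escaped | p4:escaped

ESCAPED ESCAPED ESCAPED ESCAPED ESCAPED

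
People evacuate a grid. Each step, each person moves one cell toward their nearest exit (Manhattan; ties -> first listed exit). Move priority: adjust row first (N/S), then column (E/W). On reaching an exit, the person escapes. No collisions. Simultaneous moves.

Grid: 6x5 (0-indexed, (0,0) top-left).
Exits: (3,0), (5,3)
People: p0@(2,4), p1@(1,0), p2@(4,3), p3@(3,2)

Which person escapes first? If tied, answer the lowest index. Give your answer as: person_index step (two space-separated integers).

Answer: 2 1

Derivation:
Step 1: p0:(2,4)->(3,4) | p1:(1,0)->(2,0) | p2:(4,3)->(5,3)->EXIT | p3:(3,2)->(3,1)
Step 2: p0:(3,4)->(4,4) | p1:(2,0)->(3,0)->EXIT | p2:escaped | p3:(3,1)->(3,0)->EXIT
Step 3: p0:(4,4)->(5,4) | p1:escaped | p2:escaped | p3:escaped
Step 4: p0:(5,4)->(5,3)->EXIT | p1:escaped | p2:escaped | p3:escaped
Exit steps: [4, 2, 1, 2]
First to escape: p2 at step 1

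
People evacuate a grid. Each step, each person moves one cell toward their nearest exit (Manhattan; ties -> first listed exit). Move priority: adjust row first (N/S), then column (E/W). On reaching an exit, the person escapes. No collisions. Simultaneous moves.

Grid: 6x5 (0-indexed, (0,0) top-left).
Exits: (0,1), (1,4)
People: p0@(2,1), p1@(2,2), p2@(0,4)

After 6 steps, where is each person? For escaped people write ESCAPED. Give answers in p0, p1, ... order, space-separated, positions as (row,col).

Step 1: p0:(2,1)->(1,1) | p1:(2,2)->(1,2) | p2:(0,4)->(1,4)->EXIT
Step 2: p0:(1,1)->(0,1)->EXIT | p1:(1,2)->(0,2) | p2:escaped
Step 3: p0:escaped | p1:(0,2)->(0,1)->EXIT | p2:escaped

ESCAPED ESCAPED ESCAPED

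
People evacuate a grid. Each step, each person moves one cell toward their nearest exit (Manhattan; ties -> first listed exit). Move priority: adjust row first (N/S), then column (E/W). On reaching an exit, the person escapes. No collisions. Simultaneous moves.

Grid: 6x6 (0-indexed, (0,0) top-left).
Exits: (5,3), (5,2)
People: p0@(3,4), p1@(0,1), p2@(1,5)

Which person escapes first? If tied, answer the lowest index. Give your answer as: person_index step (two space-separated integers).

Step 1: p0:(3,4)->(4,4) | p1:(0,1)->(1,1) | p2:(1,5)->(2,5)
Step 2: p0:(4,4)->(5,4) | p1:(1,1)->(2,1) | p2:(2,5)->(3,5)
Step 3: p0:(5,4)->(5,3)->EXIT | p1:(2,1)->(3,1) | p2:(3,5)->(4,5)
Step 4: p0:escaped | p1:(3,1)->(4,1) | p2:(4,5)->(5,5)
Step 5: p0:escaped | p1:(4,1)->(5,1) | p2:(5,5)->(5,4)
Step 6: p0:escaped | p1:(5,1)->(5,2)->EXIT | p2:(5,4)->(5,3)->EXIT
Exit steps: [3, 6, 6]
First to escape: p0 at step 3

Answer: 0 3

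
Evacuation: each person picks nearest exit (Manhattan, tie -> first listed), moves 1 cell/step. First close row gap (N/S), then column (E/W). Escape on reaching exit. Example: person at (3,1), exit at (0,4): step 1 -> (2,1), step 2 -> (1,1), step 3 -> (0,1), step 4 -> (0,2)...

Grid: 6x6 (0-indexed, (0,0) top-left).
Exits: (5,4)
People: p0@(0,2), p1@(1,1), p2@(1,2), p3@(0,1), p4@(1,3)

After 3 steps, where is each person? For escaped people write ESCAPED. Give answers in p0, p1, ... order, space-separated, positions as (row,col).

Step 1: p0:(0,2)->(1,2) | p1:(1,1)->(2,1) | p2:(1,2)->(2,2) | p3:(0,1)->(1,1) | p4:(1,3)->(2,3)
Step 2: p0:(1,2)->(2,2) | p1:(2,1)->(3,1) | p2:(2,2)->(3,2) | p3:(1,1)->(2,1) | p4:(2,3)->(3,3)
Step 3: p0:(2,2)->(3,2) | p1:(3,1)->(4,1) | p2:(3,2)->(4,2) | p3:(2,1)->(3,1) | p4:(3,3)->(4,3)

(3,2) (4,1) (4,2) (3,1) (4,3)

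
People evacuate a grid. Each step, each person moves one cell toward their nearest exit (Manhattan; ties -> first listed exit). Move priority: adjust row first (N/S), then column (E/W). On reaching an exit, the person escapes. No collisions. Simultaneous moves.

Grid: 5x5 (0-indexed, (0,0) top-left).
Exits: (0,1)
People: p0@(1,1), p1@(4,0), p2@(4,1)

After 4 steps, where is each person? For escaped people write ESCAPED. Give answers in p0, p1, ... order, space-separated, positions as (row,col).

Step 1: p0:(1,1)->(0,1)->EXIT | p1:(4,0)->(3,0) | p2:(4,1)->(3,1)
Step 2: p0:escaped | p1:(3,0)->(2,0) | p2:(3,1)->(2,1)
Step 3: p0:escaped | p1:(2,0)->(1,0) | p2:(2,1)->(1,1)
Step 4: p0:escaped | p1:(1,0)->(0,0) | p2:(1,1)->(0,1)->EXIT

ESCAPED (0,0) ESCAPED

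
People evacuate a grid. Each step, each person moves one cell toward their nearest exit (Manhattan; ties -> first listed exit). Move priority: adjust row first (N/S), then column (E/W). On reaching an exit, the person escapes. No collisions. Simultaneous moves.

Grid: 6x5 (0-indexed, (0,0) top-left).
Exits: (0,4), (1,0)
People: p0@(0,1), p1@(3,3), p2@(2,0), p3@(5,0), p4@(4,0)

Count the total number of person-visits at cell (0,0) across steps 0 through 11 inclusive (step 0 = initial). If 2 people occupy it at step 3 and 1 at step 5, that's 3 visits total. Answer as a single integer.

Answer: 0

Derivation:
Step 0: p0@(0,1) p1@(3,3) p2@(2,0) p3@(5,0) p4@(4,0) -> at (0,0): 0 [-], cum=0
Step 1: p0@(1,1) p1@(2,3) p2@ESC p3@(4,0) p4@(3,0) -> at (0,0): 0 [-], cum=0
Step 2: p0@ESC p1@(1,3) p2@ESC p3@(3,0) p4@(2,0) -> at (0,0): 0 [-], cum=0
Step 3: p0@ESC p1@(0,3) p2@ESC p3@(2,0) p4@ESC -> at (0,0): 0 [-], cum=0
Step 4: p0@ESC p1@ESC p2@ESC p3@ESC p4@ESC -> at (0,0): 0 [-], cum=0
Total visits = 0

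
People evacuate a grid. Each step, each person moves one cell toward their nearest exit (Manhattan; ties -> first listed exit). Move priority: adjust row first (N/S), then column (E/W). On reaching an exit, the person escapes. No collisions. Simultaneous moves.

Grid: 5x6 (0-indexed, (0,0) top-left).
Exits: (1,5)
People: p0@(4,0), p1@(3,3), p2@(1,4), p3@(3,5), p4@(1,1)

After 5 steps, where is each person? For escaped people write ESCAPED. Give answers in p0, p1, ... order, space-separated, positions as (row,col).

Step 1: p0:(4,0)->(3,0) | p1:(3,3)->(2,3) | p2:(1,4)->(1,5)->EXIT | p3:(3,5)->(2,5) | p4:(1,1)->(1,2)
Step 2: p0:(3,0)->(2,0) | p1:(2,3)->(1,3) | p2:escaped | p3:(2,5)->(1,5)->EXIT | p4:(1,2)->(1,3)
Step 3: p0:(2,0)->(1,0) | p1:(1,3)->(1,4) | p2:escaped | p3:escaped | p4:(1,3)->(1,4)
Step 4: p0:(1,0)->(1,1) | p1:(1,4)->(1,5)->EXIT | p2:escaped | p3:escaped | p4:(1,4)->(1,5)->EXIT
Step 5: p0:(1,1)->(1,2) | p1:escaped | p2:escaped | p3:escaped | p4:escaped

(1,2) ESCAPED ESCAPED ESCAPED ESCAPED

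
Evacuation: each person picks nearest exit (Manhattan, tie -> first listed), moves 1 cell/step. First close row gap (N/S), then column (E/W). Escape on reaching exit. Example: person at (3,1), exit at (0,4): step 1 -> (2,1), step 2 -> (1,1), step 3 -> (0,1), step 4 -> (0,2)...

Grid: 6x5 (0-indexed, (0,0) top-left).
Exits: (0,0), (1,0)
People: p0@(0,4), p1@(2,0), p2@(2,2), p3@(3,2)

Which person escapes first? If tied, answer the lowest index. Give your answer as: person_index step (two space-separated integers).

Step 1: p0:(0,4)->(0,3) | p1:(2,0)->(1,0)->EXIT | p2:(2,2)->(1,2) | p3:(3,2)->(2,2)
Step 2: p0:(0,3)->(0,2) | p1:escaped | p2:(1,2)->(1,1) | p3:(2,2)->(1,2)
Step 3: p0:(0,2)->(0,1) | p1:escaped | p2:(1,1)->(1,0)->EXIT | p3:(1,2)->(1,1)
Step 4: p0:(0,1)->(0,0)->EXIT | p1:escaped | p2:escaped | p3:(1,1)->(1,0)->EXIT
Exit steps: [4, 1, 3, 4]
First to escape: p1 at step 1

Answer: 1 1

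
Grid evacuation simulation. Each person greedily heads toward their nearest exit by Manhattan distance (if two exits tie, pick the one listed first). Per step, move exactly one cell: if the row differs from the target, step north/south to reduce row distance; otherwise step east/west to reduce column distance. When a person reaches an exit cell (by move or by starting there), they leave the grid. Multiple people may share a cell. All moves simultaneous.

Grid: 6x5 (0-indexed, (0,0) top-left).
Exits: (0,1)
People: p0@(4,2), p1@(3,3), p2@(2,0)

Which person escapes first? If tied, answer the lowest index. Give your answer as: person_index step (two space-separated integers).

Answer: 2 3

Derivation:
Step 1: p0:(4,2)->(3,2) | p1:(3,3)->(2,3) | p2:(2,0)->(1,0)
Step 2: p0:(3,2)->(2,2) | p1:(2,3)->(1,3) | p2:(1,0)->(0,0)
Step 3: p0:(2,2)->(1,2) | p1:(1,3)->(0,3) | p2:(0,0)->(0,1)->EXIT
Step 4: p0:(1,2)->(0,2) | p1:(0,3)->(0,2) | p2:escaped
Step 5: p0:(0,2)->(0,1)->EXIT | p1:(0,2)->(0,1)->EXIT | p2:escaped
Exit steps: [5, 5, 3]
First to escape: p2 at step 3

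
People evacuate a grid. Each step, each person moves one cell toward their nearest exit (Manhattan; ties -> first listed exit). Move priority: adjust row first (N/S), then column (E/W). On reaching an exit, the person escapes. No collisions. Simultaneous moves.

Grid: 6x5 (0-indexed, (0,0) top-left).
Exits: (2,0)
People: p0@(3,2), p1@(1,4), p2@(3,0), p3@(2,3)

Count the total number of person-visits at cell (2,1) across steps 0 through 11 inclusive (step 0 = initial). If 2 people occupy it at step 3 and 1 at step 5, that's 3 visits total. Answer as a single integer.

Answer: 3

Derivation:
Step 0: p0@(3,2) p1@(1,4) p2@(3,0) p3@(2,3) -> at (2,1): 0 [-], cum=0
Step 1: p0@(2,2) p1@(2,4) p2@ESC p3@(2,2) -> at (2,1): 0 [-], cum=0
Step 2: p0@(2,1) p1@(2,3) p2@ESC p3@(2,1) -> at (2,1): 2 [p0,p3], cum=2
Step 3: p0@ESC p1@(2,2) p2@ESC p3@ESC -> at (2,1): 0 [-], cum=2
Step 4: p0@ESC p1@(2,1) p2@ESC p3@ESC -> at (2,1): 1 [p1], cum=3
Step 5: p0@ESC p1@ESC p2@ESC p3@ESC -> at (2,1): 0 [-], cum=3
Total visits = 3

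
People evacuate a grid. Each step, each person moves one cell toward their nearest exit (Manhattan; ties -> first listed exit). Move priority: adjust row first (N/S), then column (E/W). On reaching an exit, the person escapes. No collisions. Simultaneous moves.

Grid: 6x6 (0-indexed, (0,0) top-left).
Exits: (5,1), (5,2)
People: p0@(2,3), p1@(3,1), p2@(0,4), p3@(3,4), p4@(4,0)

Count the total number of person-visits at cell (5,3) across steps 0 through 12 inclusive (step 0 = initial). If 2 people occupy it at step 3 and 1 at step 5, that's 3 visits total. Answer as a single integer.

Step 0: p0@(2,3) p1@(3,1) p2@(0,4) p3@(3,4) p4@(4,0) -> at (5,3): 0 [-], cum=0
Step 1: p0@(3,3) p1@(4,1) p2@(1,4) p3@(4,4) p4@(5,0) -> at (5,3): 0 [-], cum=0
Step 2: p0@(4,3) p1@ESC p2@(2,4) p3@(5,4) p4@ESC -> at (5,3): 0 [-], cum=0
Step 3: p0@(5,3) p1@ESC p2@(3,4) p3@(5,3) p4@ESC -> at (5,3): 2 [p0,p3], cum=2
Step 4: p0@ESC p1@ESC p2@(4,4) p3@ESC p4@ESC -> at (5,3): 0 [-], cum=2
Step 5: p0@ESC p1@ESC p2@(5,4) p3@ESC p4@ESC -> at (5,3): 0 [-], cum=2
Step 6: p0@ESC p1@ESC p2@(5,3) p3@ESC p4@ESC -> at (5,3): 1 [p2], cum=3
Step 7: p0@ESC p1@ESC p2@ESC p3@ESC p4@ESC -> at (5,3): 0 [-], cum=3
Total visits = 3

Answer: 3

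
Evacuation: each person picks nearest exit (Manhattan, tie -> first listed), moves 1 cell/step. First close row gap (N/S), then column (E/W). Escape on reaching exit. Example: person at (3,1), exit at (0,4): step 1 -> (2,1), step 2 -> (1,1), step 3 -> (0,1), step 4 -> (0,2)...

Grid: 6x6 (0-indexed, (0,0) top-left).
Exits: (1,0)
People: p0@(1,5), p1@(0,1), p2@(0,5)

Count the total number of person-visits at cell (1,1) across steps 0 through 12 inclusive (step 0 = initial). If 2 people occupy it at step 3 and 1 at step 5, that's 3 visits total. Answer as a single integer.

Answer: 3

Derivation:
Step 0: p0@(1,5) p1@(0,1) p2@(0,5) -> at (1,1): 0 [-], cum=0
Step 1: p0@(1,4) p1@(1,1) p2@(1,5) -> at (1,1): 1 [p1], cum=1
Step 2: p0@(1,3) p1@ESC p2@(1,4) -> at (1,1): 0 [-], cum=1
Step 3: p0@(1,2) p1@ESC p2@(1,3) -> at (1,1): 0 [-], cum=1
Step 4: p0@(1,1) p1@ESC p2@(1,2) -> at (1,1): 1 [p0], cum=2
Step 5: p0@ESC p1@ESC p2@(1,1) -> at (1,1): 1 [p2], cum=3
Step 6: p0@ESC p1@ESC p2@ESC -> at (1,1): 0 [-], cum=3
Total visits = 3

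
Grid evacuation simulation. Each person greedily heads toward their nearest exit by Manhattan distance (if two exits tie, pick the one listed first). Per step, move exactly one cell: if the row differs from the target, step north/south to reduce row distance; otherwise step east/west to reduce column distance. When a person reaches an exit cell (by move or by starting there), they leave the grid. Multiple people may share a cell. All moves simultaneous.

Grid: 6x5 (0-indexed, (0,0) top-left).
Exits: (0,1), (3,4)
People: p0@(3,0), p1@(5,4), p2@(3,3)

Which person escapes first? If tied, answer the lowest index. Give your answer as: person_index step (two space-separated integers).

Step 1: p0:(3,0)->(2,0) | p1:(5,4)->(4,4) | p2:(3,3)->(3,4)->EXIT
Step 2: p0:(2,0)->(1,0) | p1:(4,4)->(3,4)->EXIT | p2:escaped
Step 3: p0:(1,0)->(0,0) | p1:escaped | p2:escaped
Step 4: p0:(0,0)->(0,1)->EXIT | p1:escaped | p2:escaped
Exit steps: [4, 2, 1]
First to escape: p2 at step 1

Answer: 2 1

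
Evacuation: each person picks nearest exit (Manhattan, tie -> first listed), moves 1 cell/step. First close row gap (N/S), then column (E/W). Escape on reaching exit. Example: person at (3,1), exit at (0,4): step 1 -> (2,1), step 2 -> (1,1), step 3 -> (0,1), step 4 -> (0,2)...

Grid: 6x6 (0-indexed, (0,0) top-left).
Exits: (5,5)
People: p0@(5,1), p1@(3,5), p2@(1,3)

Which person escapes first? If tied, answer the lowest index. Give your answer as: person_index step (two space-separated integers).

Step 1: p0:(5,1)->(5,2) | p1:(3,5)->(4,5) | p2:(1,3)->(2,3)
Step 2: p0:(5,2)->(5,3) | p1:(4,5)->(5,5)->EXIT | p2:(2,3)->(3,3)
Step 3: p0:(5,3)->(5,4) | p1:escaped | p2:(3,3)->(4,3)
Step 4: p0:(5,4)->(5,5)->EXIT | p1:escaped | p2:(4,3)->(5,3)
Step 5: p0:escaped | p1:escaped | p2:(5,3)->(5,4)
Step 6: p0:escaped | p1:escaped | p2:(5,4)->(5,5)->EXIT
Exit steps: [4, 2, 6]
First to escape: p1 at step 2

Answer: 1 2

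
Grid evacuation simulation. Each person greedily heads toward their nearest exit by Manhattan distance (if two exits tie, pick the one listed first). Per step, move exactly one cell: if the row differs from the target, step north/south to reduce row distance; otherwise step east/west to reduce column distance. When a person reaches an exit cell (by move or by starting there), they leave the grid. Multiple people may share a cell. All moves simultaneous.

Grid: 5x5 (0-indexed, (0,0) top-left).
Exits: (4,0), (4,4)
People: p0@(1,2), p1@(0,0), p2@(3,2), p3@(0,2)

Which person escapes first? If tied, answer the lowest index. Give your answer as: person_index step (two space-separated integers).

Answer: 2 3

Derivation:
Step 1: p0:(1,2)->(2,2) | p1:(0,0)->(1,0) | p2:(3,2)->(4,2) | p3:(0,2)->(1,2)
Step 2: p0:(2,2)->(3,2) | p1:(1,0)->(2,0) | p2:(4,2)->(4,1) | p3:(1,2)->(2,2)
Step 3: p0:(3,2)->(4,2) | p1:(2,0)->(3,0) | p2:(4,1)->(4,0)->EXIT | p3:(2,2)->(3,2)
Step 4: p0:(4,2)->(4,1) | p1:(3,0)->(4,0)->EXIT | p2:escaped | p3:(3,2)->(4,2)
Step 5: p0:(4,1)->(4,0)->EXIT | p1:escaped | p2:escaped | p3:(4,2)->(4,1)
Step 6: p0:escaped | p1:escaped | p2:escaped | p3:(4,1)->(4,0)->EXIT
Exit steps: [5, 4, 3, 6]
First to escape: p2 at step 3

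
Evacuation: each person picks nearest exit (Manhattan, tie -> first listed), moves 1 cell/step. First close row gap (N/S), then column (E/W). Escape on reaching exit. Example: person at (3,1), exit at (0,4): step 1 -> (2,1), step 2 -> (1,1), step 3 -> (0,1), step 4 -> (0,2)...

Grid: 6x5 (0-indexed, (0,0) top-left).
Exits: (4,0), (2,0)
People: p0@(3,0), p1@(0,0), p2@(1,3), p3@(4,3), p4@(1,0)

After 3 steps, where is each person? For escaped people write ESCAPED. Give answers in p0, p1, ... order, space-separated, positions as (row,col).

Step 1: p0:(3,0)->(4,0)->EXIT | p1:(0,0)->(1,0) | p2:(1,3)->(2,3) | p3:(4,3)->(4,2) | p4:(1,0)->(2,0)->EXIT
Step 2: p0:escaped | p1:(1,0)->(2,0)->EXIT | p2:(2,3)->(2,2) | p3:(4,2)->(4,1) | p4:escaped
Step 3: p0:escaped | p1:escaped | p2:(2,2)->(2,1) | p3:(4,1)->(4,0)->EXIT | p4:escaped

ESCAPED ESCAPED (2,1) ESCAPED ESCAPED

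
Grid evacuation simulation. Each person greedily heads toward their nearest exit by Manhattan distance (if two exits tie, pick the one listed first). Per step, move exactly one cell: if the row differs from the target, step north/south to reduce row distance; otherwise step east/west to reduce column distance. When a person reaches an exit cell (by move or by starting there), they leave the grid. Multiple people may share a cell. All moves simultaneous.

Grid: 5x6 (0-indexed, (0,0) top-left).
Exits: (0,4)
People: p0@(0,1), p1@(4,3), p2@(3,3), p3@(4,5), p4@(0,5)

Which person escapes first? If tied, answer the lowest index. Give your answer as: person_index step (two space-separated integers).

Answer: 4 1

Derivation:
Step 1: p0:(0,1)->(0,2) | p1:(4,3)->(3,3) | p2:(3,3)->(2,3) | p3:(4,5)->(3,5) | p4:(0,5)->(0,4)->EXIT
Step 2: p0:(0,2)->(0,3) | p1:(3,3)->(2,3) | p2:(2,3)->(1,3) | p3:(3,5)->(2,5) | p4:escaped
Step 3: p0:(0,3)->(0,4)->EXIT | p1:(2,3)->(1,3) | p2:(1,3)->(0,3) | p3:(2,5)->(1,5) | p4:escaped
Step 4: p0:escaped | p1:(1,3)->(0,3) | p2:(0,3)->(0,4)->EXIT | p3:(1,5)->(0,5) | p4:escaped
Step 5: p0:escaped | p1:(0,3)->(0,4)->EXIT | p2:escaped | p3:(0,5)->(0,4)->EXIT | p4:escaped
Exit steps: [3, 5, 4, 5, 1]
First to escape: p4 at step 1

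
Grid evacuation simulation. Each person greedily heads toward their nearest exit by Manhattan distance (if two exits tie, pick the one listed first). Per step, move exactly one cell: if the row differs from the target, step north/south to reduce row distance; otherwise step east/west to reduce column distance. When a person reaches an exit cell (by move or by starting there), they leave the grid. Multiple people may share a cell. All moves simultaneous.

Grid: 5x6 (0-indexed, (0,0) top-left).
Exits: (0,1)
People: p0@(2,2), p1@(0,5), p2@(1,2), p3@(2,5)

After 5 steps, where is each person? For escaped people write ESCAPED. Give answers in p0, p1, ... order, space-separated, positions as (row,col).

Step 1: p0:(2,2)->(1,2) | p1:(0,5)->(0,4) | p2:(1,2)->(0,2) | p3:(2,5)->(1,5)
Step 2: p0:(1,2)->(0,2) | p1:(0,4)->(0,3) | p2:(0,2)->(0,1)->EXIT | p3:(1,5)->(0,5)
Step 3: p0:(0,2)->(0,1)->EXIT | p1:(0,3)->(0,2) | p2:escaped | p3:(0,5)->(0,4)
Step 4: p0:escaped | p1:(0,2)->(0,1)->EXIT | p2:escaped | p3:(0,4)->(0,3)
Step 5: p0:escaped | p1:escaped | p2:escaped | p3:(0,3)->(0,2)

ESCAPED ESCAPED ESCAPED (0,2)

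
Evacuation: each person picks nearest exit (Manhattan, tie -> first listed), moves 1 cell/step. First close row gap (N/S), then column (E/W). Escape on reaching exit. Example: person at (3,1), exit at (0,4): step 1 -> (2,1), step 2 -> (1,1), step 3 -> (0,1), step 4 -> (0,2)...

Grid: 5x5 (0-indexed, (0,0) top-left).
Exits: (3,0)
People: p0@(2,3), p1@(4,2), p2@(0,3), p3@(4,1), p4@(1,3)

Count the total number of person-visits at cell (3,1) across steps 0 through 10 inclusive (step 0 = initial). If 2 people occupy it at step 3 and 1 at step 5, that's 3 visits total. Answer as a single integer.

Answer: 5

Derivation:
Step 0: p0@(2,3) p1@(4,2) p2@(0,3) p3@(4,1) p4@(1,3) -> at (3,1): 0 [-], cum=0
Step 1: p0@(3,3) p1@(3,2) p2@(1,3) p3@(3,1) p4@(2,3) -> at (3,1): 1 [p3], cum=1
Step 2: p0@(3,2) p1@(3,1) p2@(2,3) p3@ESC p4@(3,3) -> at (3,1): 1 [p1], cum=2
Step 3: p0@(3,1) p1@ESC p2@(3,3) p3@ESC p4@(3,2) -> at (3,1): 1 [p0], cum=3
Step 4: p0@ESC p1@ESC p2@(3,2) p3@ESC p4@(3,1) -> at (3,1): 1 [p4], cum=4
Step 5: p0@ESC p1@ESC p2@(3,1) p3@ESC p4@ESC -> at (3,1): 1 [p2], cum=5
Step 6: p0@ESC p1@ESC p2@ESC p3@ESC p4@ESC -> at (3,1): 0 [-], cum=5
Total visits = 5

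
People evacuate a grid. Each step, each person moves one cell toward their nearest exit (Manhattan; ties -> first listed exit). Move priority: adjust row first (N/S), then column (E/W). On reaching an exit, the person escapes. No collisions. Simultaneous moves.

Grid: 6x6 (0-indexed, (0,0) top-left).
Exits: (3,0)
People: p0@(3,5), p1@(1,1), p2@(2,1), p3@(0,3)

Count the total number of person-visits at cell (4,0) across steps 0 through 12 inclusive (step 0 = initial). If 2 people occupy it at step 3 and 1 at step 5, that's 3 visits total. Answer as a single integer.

Answer: 0

Derivation:
Step 0: p0@(3,5) p1@(1,1) p2@(2,1) p3@(0,3) -> at (4,0): 0 [-], cum=0
Step 1: p0@(3,4) p1@(2,1) p2@(3,1) p3@(1,3) -> at (4,0): 0 [-], cum=0
Step 2: p0@(3,3) p1@(3,1) p2@ESC p3@(2,3) -> at (4,0): 0 [-], cum=0
Step 3: p0@(3,2) p1@ESC p2@ESC p3@(3,3) -> at (4,0): 0 [-], cum=0
Step 4: p0@(3,1) p1@ESC p2@ESC p3@(3,2) -> at (4,0): 0 [-], cum=0
Step 5: p0@ESC p1@ESC p2@ESC p3@(3,1) -> at (4,0): 0 [-], cum=0
Step 6: p0@ESC p1@ESC p2@ESC p3@ESC -> at (4,0): 0 [-], cum=0
Total visits = 0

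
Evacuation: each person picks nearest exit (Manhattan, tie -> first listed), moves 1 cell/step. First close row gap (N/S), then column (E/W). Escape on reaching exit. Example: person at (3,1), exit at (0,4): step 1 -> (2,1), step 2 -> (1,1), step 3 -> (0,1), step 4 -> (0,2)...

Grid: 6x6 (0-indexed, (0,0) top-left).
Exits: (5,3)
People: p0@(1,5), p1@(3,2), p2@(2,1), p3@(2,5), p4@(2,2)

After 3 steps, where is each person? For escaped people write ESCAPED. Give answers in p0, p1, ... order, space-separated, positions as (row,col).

Step 1: p0:(1,5)->(2,5) | p1:(3,2)->(4,2) | p2:(2,1)->(3,1) | p3:(2,5)->(3,5) | p4:(2,2)->(3,2)
Step 2: p0:(2,5)->(3,5) | p1:(4,2)->(5,2) | p2:(3,1)->(4,1) | p3:(3,5)->(4,5) | p4:(3,2)->(4,2)
Step 3: p0:(3,5)->(4,5) | p1:(5,2)->(5,3)->EXIT | p2:(4,1)->(5,1) | p3:(4,5)->(5,5) | p4:(4,2)->(5,2)

(4,5) ESCAPED (5,1) (5,5) (5,2)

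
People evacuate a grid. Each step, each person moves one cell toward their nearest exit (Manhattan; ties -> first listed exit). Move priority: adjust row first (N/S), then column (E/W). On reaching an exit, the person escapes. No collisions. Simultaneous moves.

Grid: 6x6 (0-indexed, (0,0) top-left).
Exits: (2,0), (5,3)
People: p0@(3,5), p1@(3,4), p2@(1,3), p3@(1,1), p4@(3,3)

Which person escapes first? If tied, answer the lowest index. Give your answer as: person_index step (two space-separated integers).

Answer: 3 2

Derivation:
Step 1: p0:(3,5)->(4,5) | p1:(3,4)->(4,4) | p2:(1,3)->(2,3) | p3:(1,1)->(2,1) | p4:(3,3)->(4,3)
Step 2: p0:(4,5)->(5,5) | p1:(4,4)->(5,4) | p2:(2,3)->(2,2) | p3:(2,1)->(2,0)->EXIT | p4:(4,3)->(5,3)->EXIT
Step 3: p0:(5,5)->(5,4) | p1:(5,4)->(5,3)->EXIT | p2:(2,2)->(2,1) | p3:escaped | p4:escaped
Step 4: p0:(5,4)->(5,3)->EXIT | p1:escaped | p2:(2,1)->(2,0)->EXIT | p3:escaped | p4:escaped
Exit steps: [4, 3, 4, 2, 2]
First to escape: p3 at step 2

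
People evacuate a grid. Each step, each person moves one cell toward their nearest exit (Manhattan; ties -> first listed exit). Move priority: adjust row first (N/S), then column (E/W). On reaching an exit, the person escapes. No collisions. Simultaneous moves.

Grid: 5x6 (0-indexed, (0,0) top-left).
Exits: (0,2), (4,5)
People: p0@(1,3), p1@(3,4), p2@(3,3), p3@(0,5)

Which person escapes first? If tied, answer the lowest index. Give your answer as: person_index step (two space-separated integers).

Answer: 0 2

Derivation:
Step 1: p0:(1,3)->(0,3) | p1:(3,4)->(4,4) | p2:(3,3)->(4,3) | p3:(0,5)->(0,4)
Step 2: p0:(0,3)->(0,2)->EXIT | p1:(4,4)->(4,5)->EXIT | p2:(4,3)->(4,4) | p3:(0,4)->(0,3)
Step 3: p0:escaped | p1:escaped | p2:(4,4)->(4,5)->EXIT | p3:(0,3)->(0,2)->EXIT
Exit steps: [2, 2, 3, 3]
First to escape: p0 at step 2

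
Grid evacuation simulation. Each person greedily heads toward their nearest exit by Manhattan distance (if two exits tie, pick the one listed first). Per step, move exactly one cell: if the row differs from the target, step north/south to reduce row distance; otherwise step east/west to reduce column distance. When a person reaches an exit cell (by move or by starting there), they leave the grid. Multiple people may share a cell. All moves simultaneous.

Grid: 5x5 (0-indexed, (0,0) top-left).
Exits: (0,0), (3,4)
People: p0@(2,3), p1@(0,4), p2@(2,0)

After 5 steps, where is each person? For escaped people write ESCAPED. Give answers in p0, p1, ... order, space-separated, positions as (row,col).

Step 1: p0:(2,3)->(3,3) | p1:(0,4)->(1,4) | p2:(2,0)->(1,0)
Step 2: p0:(3,3)->(3,4)->EXIT | p1:(1,4)->(2,4) | p2:(1,0)->(0,0)->EXIT
Step 3: p0:escaped | p1:(2,4)->(3,4)->EXIT | p2:escaped

ESCAPED ESCAPED ESCAPED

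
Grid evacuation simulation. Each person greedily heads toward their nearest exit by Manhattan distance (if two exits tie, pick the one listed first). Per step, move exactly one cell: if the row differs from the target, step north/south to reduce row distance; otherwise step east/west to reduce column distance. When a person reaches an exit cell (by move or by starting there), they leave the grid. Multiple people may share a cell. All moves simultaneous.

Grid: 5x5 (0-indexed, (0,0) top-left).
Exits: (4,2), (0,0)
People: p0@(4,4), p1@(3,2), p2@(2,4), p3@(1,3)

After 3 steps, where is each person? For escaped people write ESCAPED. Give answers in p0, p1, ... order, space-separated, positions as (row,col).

Step 1: p0:(4,4)->(4,3) | p1:(3,2)->(4,2)->EXIT | p2:(2,4)->(3,4) | p3:(1,3)->(2,3)
Step 2: p0:(4,3)->(4,2)->EXIT | p1:escaped | p2:(3,4)->(4,4) | p3:(2,3)->(3,3)
Step 3: p0:escaped | p1:escaped | p2:(4,4)->(4,3) | p3:(3,3)->(4,3)

ESCAPED ESCAPED (4,3) (4,3)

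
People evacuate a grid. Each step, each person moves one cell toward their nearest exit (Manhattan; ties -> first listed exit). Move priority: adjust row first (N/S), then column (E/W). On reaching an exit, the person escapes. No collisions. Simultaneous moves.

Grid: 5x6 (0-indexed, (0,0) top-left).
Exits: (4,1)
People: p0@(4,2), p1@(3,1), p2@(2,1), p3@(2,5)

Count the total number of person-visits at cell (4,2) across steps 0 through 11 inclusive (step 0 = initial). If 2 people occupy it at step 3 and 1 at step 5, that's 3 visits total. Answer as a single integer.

Answer: 2

Derivation:
Step 0: p0@(4,2) p1@(3,1) p2@(2,1) p3@(2,5) -> at (4,2): 1 [p0], cum=1
Step 1: p0@ESC p1@ESC p2@(3,1) p3@(3,5) -> at (4,2): 0 [-], cum=1
Step 2: p0@ESC p1@ESC p2@ESC p3@(4,5) -> at (4,2): 0 [-], cum=1
Step 3: p0@ESC p1@ESC p2@ESC p3@(4,4) -> at (4,2): 0 [-], cum=1
Step 4: p0@ESC p1@ESC p2@ESC p3@(4,3) -> at (4,2): 0 [-], cum=1
Step 5: p0@ESC p1@ESC p2@ESC p3@(4,2) -> at (4,2): 1 [p3], cum=2
Step 6: p0@ESC p1@ESC p2@ESC p3@ESC -> at (4,2): 0 [-], cum=2
Total visits = 2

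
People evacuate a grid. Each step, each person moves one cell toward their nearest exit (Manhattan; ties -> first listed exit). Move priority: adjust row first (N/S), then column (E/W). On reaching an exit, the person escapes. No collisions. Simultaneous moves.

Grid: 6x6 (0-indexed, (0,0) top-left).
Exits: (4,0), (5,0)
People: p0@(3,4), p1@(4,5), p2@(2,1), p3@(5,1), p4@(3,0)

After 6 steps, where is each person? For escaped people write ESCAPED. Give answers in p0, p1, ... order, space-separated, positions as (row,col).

Step 1: p0:(3,4)->(4,4) | p1:(4,5)->(4,4) | p2:(2,1)->(3,1) | p3:(5,1)->(5,0)->EXIT | p4:(3,0)->(4,0)->EXIT
Step 2: p0:(4,4)->(4,3) | p1:(4,4)->(4,3) | p2:(3,1)->(4,1) | p3:escaped | p4:escaped
Step 3: p0:(4,3)->(4,2) | p1:(4,3)->(4,2) | p2:(4,1)->(4,0)->EXIT | p3:escaped | p4:escaped
Step 4: p0:(4,2)->(4,1) | p1:(4,2)->(4,1) | p2:escaped | p3:escaped | p4:escaped
Step 5: p0:(4,1)->(4,0)->EXIT | p1:(4,1)->(4,0)->EXIT | p2:escaped | p3:escaped | p4:escaped

ESCAPED ESCAPED ESCAPED ESCAPED ESCAPED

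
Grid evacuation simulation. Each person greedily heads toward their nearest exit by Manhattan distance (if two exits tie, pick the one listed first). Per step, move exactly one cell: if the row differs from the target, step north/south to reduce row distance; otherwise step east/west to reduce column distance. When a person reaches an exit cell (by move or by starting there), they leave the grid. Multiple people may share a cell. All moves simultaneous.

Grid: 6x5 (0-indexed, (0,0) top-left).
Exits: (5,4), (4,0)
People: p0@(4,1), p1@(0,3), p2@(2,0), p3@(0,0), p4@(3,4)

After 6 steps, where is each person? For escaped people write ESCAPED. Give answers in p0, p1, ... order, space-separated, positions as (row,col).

Step 1: p0:(4,1)->(4,0)->EXIT | p1:(0,3)->(1,3) | p2:(2,0)->(3,0) | p3:(0,0)->(1,0) | p4:(3,4)->(4,4)
Step 2: p0:escaped | p1:(1,3)->(2,3) | p2:(3,0)->(4,0)->EXIT | p3:(1,0)->(2,0) | p4:(4,4)->(5,4)->EXIT
Step 3: p0:escaped | p1:(2,3)->(3,3) | p2:escaped | p3:(2,0)->(3,0) | p4:escaped
Step 4: p0:escaped | p1:(3,3)->(4,3) | p2:escaped | p3:(3,0)->(4,0)->EXIT | p4:escaped
Step 5: p0:escaped | p1:(4,3)->(5,3) | p2:escaped | p3:escaped | p4:escaped
Step 6: p0:escaped | p1:(5,3)->(5,4)->EXIT | p2:escaped | p3:escaped | p4:escaped

ESCAPED ESCAPED ESCAPED ESCAPED ESCAPED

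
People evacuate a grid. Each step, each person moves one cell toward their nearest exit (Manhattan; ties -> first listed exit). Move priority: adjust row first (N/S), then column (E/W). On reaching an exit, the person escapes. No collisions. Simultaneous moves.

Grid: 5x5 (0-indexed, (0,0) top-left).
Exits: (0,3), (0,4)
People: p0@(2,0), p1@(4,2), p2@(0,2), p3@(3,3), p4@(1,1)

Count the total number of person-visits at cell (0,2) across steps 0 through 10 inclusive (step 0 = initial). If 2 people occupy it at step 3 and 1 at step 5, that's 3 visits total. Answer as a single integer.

Step 0: p0@(2,0) p1@(4,2) p2@(0,2) p3@(3,3) p4@(1,1) -> at (0,2): 1 [p2], cum=1
Step 1: p0@(1,0) p1@(3,2) p2@ESC p3@(2,3) p4@(0,1) -> at (0,2): 0 [-], cum=1
Step 2: p0@(0,0) p1@(2,2) p2@ESC p3@(1,3) p4@(0,2) -> at (0,2): 1 [p4], cum=2
Step 3: p0@(0,1) p1@(1,2) p2@ESC p3@ESC p4@ESC -> at (0,2): 0 [-], cum=2
Step 4: p0@(0,2) p1@(0,2) p2@ESC p3@ESC p4@ESC -> at (0,2): 2 [p0,p1], cum=4
Step 5: p0@ESC p1@ESC p2@ESC p3@ESC p4@ESC -> at (0,2): 0 [-], cum=4
Total visits = 4

Answer: 4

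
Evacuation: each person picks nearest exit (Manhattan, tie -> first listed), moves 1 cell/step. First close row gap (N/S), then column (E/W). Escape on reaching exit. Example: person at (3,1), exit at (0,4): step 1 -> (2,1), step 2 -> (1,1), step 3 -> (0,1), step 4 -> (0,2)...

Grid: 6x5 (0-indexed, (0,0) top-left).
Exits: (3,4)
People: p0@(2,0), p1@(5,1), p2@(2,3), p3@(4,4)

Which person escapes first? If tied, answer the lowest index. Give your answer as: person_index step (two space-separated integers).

Step 1: p0:(2,0)->(3,0) | p1:(5,1)->(4,1) | p2:(2,3)->(3,3) | p3:(4,4)->(3,4)->EXIT
Step 2: p0:(3,0)->(3,1) | p1:(4,1)->(3,1) | p2:(3,3)->(3,4)->EXIT | p3:escaped
Step 3: p0:(3,1)->(3,2) | p1:(3,1)->(3,2) | p2:escaped | p3:escaped
Step 4: p0:(3,2)->(3,3) | p1:(3,2)->(3,3) | p2:escaped | p3:escaped
Step 5: p0:(3,3)->(3,4)->EXIT | p1:(3,3)->(3,4)->EXIT | p2:escaped | p3:escaped
Exit steps: [5, 5, 2, 1]
First to escape: p3 at step 1

Answer: 3 1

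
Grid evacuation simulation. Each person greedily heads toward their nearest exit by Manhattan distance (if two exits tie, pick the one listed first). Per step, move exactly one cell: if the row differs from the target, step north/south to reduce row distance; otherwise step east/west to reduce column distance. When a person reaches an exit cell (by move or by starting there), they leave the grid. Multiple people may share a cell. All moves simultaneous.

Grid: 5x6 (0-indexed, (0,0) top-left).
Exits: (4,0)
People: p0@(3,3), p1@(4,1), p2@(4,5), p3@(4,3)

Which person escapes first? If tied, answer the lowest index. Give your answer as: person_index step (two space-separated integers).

Answer: 1 1

Derivation:
Step 1: p0:(3,3)->(4,3) | p1:(4,1)->(4,0)->EXIT | p2:(4,5)->(4,4) | p3:(4,3)->(4,2)
Step 2: p0:(4,3)->(4,2) | p1:escaped | p2:(4,4)->(4,3) | p3:(4,2)->(4,1)
Step 3: p0:(4,2)->(4,1) | p1:escaped | p2:(4,3)->(4,2) | p3:(4,1)->(4,0)->EXIT
Step 4: p0:(4,1)->(4,0)->EXIT | p1:escaped | p2:(4,2)->(4,1) | p3:escaped
Step 5: p0:escaped | p1:escaped | p2:(4,1)->(4,0)->EXIT | p3:escaped
Exit steps: [4, 1, 5, 3]
First to escape: p1 at step 1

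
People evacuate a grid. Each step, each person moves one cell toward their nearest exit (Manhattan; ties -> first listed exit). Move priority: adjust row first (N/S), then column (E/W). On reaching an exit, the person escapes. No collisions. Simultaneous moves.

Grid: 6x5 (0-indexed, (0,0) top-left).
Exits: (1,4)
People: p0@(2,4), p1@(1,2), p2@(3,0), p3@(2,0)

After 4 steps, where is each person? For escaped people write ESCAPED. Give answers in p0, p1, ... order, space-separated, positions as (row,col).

Step 1: p0:(2,4)->(1,4)->EXIT | p1:(1,2)->(1,3) | p2:(3,0)->(2,0) | p3:(2,0)->(1,0)
Step 2: p0:escaped | p1:(1,3)->(1,4)->EXIT | p2:(2,0)->(1,0) | p3:(1,0)->(1,1)
Step 3: p0:escaped | p1:escaped | p2:(1,0)->(1,1) | p3:(1,1)->(1,2)
Step 4: p0:escaped | p1:escaped | p2:(1,1)->(1,2) | p3:(1,2)->(1,3)

ESCAPED ESCAPED (1,2) (1,3)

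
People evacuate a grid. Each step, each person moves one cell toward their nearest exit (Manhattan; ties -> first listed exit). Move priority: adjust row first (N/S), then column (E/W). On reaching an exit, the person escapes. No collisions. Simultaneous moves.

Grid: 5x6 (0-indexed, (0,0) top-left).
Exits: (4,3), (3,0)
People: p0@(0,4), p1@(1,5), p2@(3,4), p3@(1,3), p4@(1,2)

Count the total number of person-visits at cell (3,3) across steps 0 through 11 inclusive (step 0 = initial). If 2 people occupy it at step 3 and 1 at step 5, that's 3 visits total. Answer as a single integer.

Step 0: p0@(0,4) p1@(1,5) p2@(3,4) p3@(1,3) p4@(1,2) -> at (3,3): 0 [-], cum=0
Step 1: p0@(1,4) p1@(2,5) p2@(4,4) p3@(2,3) p4@(2,2) -> at (3,3): 0 [-], cum=0
Step 2: p0@(2,4) p1@(3,5) p2@ESC p3@(3,3) p4@(3,2) -> at (3,3): 1 [p3], cum=1
Step 3: p0@(3,4) p1@(4,5) p2@ESC p3@ESC p4@(4,2) -> at (3,3): 0 [-], cum=1
Step 4: p0@(4,4) p1@(4,4) p2@ESC p3@ESC p4@ESC -> at (3,3): 0 [-], cum=1
Step 5: p0@ESC p1@ESC p2@ESC p3@ESC p4@ESC -> at (3,3): 0 [-], cum=1
Total visits = 1

Answer: 1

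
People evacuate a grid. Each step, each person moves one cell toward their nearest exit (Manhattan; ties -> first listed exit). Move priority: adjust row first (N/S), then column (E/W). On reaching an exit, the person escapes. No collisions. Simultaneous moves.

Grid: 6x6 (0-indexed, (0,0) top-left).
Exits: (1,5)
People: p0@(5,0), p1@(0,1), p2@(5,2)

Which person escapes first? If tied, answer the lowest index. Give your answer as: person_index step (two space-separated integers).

Answer: 1 5

Derivation:
Step 1: p0:(5,0)->(4,0) | p1:(0,1)->(1,1) | p2:(5,2)->(4,2)
Step 2: p0:(4,0)->(3,0) | p1:(1,1)->(1,2) | p2:(4,2)->(3,2)
Step 3: p0:(3,0)->(2,0) | p1:(1,2)->(1,3) | p2:(3,2)->(2,2)
Step 4: p0:(2,0)->(1,0) | p1:(1,3)->(1,4) | p2:(2,2)->(1,2)
Step 5: p0:(1,0)->(1,1) | p1:(1,4)->(1,5)->EXIT | p2:(1,2)->(1,3)
Step 6: p0:(1,1)->(1,2) | p1:escaped | p2:(1,3)->(1,4)
Step 7: p0:(1,2)->(1,3) | p1:escaped | p2:(1,4)->(1,5)->EXIT
Step 8: p0:(1,3)->(1,4) | p1:escaped | p2:escaped
Step 9: p0:(1,4)->(1,5)->EXIT | p1:escaped | p2:escaped
Exit steps: [9, 5, 7]
First to escape: p1 at step 5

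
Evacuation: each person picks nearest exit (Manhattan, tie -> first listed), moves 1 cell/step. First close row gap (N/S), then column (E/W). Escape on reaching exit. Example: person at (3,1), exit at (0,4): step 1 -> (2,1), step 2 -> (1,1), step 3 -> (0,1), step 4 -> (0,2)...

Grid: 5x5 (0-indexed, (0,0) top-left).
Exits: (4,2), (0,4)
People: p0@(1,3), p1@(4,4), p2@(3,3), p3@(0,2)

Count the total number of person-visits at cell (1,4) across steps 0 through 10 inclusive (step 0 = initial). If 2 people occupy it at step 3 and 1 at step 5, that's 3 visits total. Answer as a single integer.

Answer: 0

Derivation:
Step 0: p0@(1,3) p1@(4,4) p2@(3,3) p3@(0,2) -> at (1,4): 0 [-], cum=0
Step 1: p0@(0,3) p1@(4,3) p2@(4,3) p3@(0,3) -> at (1,4): 0 [-], cum=0
Step 2: p0@ESC p1@ESC p2@ESC p3@ESC -> at (1,4): 0 [-], cum=0
Total visits = 0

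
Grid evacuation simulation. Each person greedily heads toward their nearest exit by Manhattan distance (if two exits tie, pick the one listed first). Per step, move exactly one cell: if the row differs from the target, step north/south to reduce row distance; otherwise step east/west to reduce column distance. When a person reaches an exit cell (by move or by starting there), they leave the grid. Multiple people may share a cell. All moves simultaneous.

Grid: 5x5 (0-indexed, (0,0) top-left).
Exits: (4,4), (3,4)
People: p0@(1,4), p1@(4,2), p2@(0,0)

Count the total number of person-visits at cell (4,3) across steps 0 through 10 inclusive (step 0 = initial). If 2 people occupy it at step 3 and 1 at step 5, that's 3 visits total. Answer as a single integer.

Step 0: p0@(1,4) p1@(4,2) p2@(0,0) -> at (4,3): 0 [-], cum=0
Step 1: p0@(2,4) p1@(4,3) p2@(1,0) -> at (4,3): 1 [p1], cum=1
Step 2: p0@ESC p1@ESC p2@(2,0) -> at (4,3): 0 [-], cum=1
Step 3: p0@ESC p1@ESC p2@(3,0) -> at (4,3): 0 [-], cum=1
Step 4: p0@ESC p1@ESC p2@(3,1) -> at (4,3): 0 [-], cum=1
Step 5: p0@ESC p1@ESC p2@(3,2) -> at (4,3): 0 [-], cum=1
Step 6: p0@ESC p1@ESC p2@(3,3) -> at (4,3): 0 [-], cum=1
Step 7: p0@ESC p1@ESC p2@ESC -> at (4,3): 0 [-], cum=1
Total visits = 1

Answer: 1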